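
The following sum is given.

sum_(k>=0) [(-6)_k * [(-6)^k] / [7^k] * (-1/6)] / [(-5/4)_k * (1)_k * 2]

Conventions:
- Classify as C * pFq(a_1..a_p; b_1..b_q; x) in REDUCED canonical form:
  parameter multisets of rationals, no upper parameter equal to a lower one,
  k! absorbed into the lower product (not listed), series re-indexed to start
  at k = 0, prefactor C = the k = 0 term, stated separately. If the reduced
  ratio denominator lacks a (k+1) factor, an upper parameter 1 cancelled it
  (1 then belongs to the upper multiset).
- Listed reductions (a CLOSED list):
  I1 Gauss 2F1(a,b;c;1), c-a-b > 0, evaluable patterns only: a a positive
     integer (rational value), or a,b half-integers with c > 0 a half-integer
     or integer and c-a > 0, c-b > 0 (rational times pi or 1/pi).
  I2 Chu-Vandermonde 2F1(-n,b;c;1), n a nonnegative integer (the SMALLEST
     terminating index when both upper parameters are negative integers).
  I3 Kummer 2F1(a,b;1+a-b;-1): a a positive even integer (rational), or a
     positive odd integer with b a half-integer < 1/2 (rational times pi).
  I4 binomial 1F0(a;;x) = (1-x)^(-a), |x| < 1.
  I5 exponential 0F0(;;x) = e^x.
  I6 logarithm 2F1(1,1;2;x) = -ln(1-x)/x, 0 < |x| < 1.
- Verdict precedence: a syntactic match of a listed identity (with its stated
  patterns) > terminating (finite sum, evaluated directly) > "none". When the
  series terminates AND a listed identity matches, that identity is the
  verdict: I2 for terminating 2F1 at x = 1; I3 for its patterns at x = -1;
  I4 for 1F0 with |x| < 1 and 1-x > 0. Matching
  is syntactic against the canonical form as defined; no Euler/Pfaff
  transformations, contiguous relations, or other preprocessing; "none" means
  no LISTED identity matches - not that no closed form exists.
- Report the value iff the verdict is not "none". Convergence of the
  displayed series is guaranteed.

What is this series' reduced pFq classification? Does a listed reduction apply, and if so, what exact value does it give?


Reduced: x = -6/7, 1F1, upper = {-6}, lower = {-5/4}, C = -1/12. Verdict: terminating. (-6)_k vanishes past k = 6, leaving a 7-term sum, computed directly. Sum: -24500868389/2717691900.

Structural cue: t_0 = -1/12 here, and (1)_k (prefactor -1/12) is k! itself.
Adjacent-term ratio: r(k) = (-6/7) * (k-6) / [(k-5/4) (k+1)] - rational in k. x = (-6/7); t_0 = -1/12; negate the roots.


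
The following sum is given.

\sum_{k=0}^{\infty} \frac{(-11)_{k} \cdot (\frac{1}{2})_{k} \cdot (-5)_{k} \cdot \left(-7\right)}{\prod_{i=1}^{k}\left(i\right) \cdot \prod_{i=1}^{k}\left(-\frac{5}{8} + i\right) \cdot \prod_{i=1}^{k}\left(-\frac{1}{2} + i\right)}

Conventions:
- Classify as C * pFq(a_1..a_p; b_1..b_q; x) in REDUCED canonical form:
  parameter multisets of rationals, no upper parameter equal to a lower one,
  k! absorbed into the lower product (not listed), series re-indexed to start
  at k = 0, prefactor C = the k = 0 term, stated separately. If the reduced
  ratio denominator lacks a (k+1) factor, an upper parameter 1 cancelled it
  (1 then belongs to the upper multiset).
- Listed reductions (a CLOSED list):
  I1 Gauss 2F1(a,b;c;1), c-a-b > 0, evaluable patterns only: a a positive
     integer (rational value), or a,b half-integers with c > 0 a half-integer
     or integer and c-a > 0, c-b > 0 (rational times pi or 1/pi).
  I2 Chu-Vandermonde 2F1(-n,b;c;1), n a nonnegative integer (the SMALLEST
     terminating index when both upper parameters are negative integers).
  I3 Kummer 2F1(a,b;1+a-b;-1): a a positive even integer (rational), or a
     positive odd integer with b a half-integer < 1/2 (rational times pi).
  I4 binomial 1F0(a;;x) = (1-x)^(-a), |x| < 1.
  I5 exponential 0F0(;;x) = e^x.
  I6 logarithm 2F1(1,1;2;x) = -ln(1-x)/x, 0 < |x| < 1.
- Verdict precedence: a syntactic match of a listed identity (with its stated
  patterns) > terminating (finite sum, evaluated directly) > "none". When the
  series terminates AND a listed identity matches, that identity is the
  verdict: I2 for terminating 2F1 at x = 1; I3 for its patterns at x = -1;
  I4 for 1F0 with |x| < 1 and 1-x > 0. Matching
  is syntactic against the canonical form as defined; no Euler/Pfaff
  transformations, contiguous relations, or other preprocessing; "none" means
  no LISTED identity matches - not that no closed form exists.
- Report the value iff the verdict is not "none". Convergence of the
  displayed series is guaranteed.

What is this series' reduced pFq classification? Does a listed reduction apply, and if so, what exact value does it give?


The series (x = 1) is 2F1: upper {-11, -5}, lower {\frac{3}{8}}, prefactor -7. Verdict (x = 1): Chu-Vandermonde (I2) applies (terminating 2F1 at x = 1 with n = 5, b = -11, c = \frac{3}{8}). Exact value: -\frac{9181991}{57}.

First insight: from the first term -7: the lower running product (prefactor -7) is a rising factorial.
Step ratio: r(k) = 1 * (k-11) (k-5) / [(k+\frac{3}{8}) (k+1)] - poly over poly, x = 1 from leading terms; C = -7 at k = 0.


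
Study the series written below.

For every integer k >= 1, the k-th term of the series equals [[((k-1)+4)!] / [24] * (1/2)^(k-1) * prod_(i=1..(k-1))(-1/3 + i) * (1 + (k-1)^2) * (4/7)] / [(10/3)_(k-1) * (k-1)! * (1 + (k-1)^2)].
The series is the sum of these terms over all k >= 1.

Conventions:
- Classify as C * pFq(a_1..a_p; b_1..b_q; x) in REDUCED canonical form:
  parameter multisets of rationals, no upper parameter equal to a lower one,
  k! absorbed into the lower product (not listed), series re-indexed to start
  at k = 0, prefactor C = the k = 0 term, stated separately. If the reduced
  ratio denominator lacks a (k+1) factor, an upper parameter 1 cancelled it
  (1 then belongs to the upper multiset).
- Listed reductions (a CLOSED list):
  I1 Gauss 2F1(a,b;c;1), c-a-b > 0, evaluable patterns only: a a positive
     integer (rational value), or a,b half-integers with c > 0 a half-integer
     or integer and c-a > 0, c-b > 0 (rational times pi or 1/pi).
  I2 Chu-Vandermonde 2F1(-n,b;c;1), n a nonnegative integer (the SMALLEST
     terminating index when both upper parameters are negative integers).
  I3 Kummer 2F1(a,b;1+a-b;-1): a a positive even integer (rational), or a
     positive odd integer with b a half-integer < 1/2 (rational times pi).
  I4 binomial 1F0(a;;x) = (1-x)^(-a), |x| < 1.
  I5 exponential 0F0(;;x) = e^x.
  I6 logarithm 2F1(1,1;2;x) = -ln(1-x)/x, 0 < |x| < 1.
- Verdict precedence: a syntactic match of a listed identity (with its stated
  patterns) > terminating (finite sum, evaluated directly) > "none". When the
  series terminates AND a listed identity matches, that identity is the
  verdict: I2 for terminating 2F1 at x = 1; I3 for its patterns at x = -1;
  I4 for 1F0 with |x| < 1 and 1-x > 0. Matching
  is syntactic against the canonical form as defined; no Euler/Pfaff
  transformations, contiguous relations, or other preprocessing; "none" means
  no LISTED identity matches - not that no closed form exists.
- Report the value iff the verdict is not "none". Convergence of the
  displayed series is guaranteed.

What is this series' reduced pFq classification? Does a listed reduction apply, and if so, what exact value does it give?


Key observation: t_0 = 4/7 here, and the running product (C = 4/7, x = 1/2) telescopes to a rising factorial.
Consecutive-term ratio: r(k) = (1/2) * (k+2/3) (k+5) / [(k+10/3) (k+1)] - rational in k. x = (1/2); t_0 = 4/7; negate the roots.

The series (x = 1/2) is 2F1: upper {2/3, 5}, lower {10/3}, prefactor 4/7. Verdict: none. No listed pattern accepts 2F1(2/3, 5; 10/3; 1/2).


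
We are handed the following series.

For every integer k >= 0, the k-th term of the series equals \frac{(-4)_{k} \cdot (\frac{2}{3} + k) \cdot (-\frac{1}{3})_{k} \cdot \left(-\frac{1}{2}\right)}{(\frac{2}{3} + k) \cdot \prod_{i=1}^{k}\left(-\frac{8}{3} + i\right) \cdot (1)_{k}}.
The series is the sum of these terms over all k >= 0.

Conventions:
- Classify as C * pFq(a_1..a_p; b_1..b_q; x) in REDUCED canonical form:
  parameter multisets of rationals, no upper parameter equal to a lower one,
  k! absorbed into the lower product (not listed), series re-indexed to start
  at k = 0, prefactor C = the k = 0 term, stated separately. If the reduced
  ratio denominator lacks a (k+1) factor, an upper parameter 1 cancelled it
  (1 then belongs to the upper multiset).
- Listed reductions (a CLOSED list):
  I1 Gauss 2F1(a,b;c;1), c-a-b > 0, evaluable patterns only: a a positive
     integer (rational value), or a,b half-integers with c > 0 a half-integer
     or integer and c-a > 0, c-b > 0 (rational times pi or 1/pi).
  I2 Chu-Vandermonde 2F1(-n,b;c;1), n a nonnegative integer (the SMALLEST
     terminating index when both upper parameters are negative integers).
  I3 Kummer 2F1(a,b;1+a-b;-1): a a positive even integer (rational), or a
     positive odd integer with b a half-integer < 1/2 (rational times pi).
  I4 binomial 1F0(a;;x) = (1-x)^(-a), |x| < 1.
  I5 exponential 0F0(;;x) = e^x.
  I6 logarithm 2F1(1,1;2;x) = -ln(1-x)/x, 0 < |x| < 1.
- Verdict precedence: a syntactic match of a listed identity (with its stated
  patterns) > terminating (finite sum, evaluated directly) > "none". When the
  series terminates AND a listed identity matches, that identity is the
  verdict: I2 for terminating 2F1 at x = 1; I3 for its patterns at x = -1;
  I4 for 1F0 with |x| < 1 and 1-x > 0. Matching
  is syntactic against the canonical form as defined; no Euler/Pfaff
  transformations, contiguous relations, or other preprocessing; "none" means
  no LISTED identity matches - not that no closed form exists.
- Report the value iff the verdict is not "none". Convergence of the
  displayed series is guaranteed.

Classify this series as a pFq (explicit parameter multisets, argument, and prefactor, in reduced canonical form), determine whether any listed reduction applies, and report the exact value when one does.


Classification (C = -\frac{1}{2}): 2F1 with upper {-4, -\frac{1}{3}}, lower {-\frac{5}{3}}, argument x = 1. Verdict: the Chu-Vandermonde identity I2 matches (terminating 2F1 at x = 1 with n = 4, b = -1/3, c = -\frac{5}{3}). Its exact value is -\frac{1}{2}.

Key observation: from the first term -\frac{1}{2}: the lower running product (C = -1/2, x = 1) is a rising factorial.
Ratio: r(k) = 1 * (k-4) (k-\frac{1}{3}) / [(k-\frac{5}{3}) (k+1)] - poly over poly, x = 1 from leading terms; C = -\frac{1}{2} at k = 0.


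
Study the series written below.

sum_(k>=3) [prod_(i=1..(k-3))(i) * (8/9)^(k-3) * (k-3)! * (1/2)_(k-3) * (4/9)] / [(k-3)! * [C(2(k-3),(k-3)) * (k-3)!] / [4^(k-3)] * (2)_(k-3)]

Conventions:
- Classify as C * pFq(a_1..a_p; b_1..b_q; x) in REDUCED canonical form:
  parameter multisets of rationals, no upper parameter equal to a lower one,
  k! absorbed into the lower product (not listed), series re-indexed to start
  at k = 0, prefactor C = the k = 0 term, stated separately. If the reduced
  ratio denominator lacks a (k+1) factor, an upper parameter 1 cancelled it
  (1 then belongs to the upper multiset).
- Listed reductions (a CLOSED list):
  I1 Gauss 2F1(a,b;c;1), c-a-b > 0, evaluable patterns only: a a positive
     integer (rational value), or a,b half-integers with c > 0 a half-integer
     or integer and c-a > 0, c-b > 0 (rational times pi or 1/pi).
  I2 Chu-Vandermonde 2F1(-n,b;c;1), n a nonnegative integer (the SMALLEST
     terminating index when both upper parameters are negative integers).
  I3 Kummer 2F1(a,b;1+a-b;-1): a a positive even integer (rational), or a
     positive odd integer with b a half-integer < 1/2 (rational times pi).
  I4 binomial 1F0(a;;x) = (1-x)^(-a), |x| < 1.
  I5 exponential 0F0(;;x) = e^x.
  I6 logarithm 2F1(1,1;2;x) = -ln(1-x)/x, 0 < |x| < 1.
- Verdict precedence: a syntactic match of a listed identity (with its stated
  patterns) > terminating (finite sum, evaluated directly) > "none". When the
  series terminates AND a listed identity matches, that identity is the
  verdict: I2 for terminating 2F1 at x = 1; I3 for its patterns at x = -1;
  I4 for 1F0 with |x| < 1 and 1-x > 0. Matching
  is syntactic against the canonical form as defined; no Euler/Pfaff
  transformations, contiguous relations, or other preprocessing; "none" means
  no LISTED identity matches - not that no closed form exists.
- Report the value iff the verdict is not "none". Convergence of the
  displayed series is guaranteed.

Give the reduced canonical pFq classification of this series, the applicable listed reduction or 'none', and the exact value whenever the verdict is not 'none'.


With C = 4/9: the canonical form is 2F1(1, 1; 2; 8/9). Verdict (x = 8/9): the logarithmic series (I6) applies (the logarithm: parameters (1,1;2), x = 8/9). Exact value: (-1/2) * ln(1/9).

First insight: from the first term 4/9: the parameter 1/2 appears in both the upper and lower lists and cancels.
Adjacent-term ratio: r(k) = (8/9) * (k+1) (k+1) / [(k+2) (k+1)] - rational in k. x = (8/9); t_0 = 4/9; negate the roots.


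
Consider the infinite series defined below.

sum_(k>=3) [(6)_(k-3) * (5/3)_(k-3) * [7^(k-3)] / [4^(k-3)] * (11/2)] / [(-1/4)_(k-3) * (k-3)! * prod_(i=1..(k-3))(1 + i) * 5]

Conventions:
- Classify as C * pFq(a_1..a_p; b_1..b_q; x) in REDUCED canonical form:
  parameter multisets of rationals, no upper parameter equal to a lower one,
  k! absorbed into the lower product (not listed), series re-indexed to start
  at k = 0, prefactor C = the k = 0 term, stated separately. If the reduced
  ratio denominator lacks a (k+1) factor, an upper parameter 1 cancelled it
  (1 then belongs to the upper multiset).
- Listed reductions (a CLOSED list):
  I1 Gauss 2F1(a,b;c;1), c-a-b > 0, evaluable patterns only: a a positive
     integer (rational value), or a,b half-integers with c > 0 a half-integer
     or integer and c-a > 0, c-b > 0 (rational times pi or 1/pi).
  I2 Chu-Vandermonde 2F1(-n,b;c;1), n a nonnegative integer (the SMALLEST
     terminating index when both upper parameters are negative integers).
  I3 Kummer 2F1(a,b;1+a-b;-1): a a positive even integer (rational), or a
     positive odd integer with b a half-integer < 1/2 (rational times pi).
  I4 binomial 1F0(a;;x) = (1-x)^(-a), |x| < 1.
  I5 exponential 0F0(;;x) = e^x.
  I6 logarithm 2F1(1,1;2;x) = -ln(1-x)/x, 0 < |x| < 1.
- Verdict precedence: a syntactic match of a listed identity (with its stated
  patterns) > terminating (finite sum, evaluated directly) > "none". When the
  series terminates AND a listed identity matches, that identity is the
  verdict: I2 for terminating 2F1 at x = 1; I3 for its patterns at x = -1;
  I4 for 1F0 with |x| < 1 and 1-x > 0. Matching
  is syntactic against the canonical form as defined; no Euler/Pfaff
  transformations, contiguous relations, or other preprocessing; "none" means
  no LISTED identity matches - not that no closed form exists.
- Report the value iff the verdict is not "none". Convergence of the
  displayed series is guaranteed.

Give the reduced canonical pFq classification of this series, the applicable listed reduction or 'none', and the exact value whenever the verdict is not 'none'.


Prefactor 11/10, argument 7/4: 2F2 with upper {5/3, 6} over lower {-1/4, 2}. Verdict: none. No listed pattern accepts 2F2(5/3, 6; -1/4, 2; 7/4).

First insight: t_0 = 11/10 here, and the constant factors (C = 11/10) combine into one prefactor.
Adjacent-term ratio: r(k) = (7/4) * (k+5/3) (k+6) / [(k-1/4) (k+2) (k+1)] - rational in k. x = (7/4); t_0 = 11/10; negate the roots.


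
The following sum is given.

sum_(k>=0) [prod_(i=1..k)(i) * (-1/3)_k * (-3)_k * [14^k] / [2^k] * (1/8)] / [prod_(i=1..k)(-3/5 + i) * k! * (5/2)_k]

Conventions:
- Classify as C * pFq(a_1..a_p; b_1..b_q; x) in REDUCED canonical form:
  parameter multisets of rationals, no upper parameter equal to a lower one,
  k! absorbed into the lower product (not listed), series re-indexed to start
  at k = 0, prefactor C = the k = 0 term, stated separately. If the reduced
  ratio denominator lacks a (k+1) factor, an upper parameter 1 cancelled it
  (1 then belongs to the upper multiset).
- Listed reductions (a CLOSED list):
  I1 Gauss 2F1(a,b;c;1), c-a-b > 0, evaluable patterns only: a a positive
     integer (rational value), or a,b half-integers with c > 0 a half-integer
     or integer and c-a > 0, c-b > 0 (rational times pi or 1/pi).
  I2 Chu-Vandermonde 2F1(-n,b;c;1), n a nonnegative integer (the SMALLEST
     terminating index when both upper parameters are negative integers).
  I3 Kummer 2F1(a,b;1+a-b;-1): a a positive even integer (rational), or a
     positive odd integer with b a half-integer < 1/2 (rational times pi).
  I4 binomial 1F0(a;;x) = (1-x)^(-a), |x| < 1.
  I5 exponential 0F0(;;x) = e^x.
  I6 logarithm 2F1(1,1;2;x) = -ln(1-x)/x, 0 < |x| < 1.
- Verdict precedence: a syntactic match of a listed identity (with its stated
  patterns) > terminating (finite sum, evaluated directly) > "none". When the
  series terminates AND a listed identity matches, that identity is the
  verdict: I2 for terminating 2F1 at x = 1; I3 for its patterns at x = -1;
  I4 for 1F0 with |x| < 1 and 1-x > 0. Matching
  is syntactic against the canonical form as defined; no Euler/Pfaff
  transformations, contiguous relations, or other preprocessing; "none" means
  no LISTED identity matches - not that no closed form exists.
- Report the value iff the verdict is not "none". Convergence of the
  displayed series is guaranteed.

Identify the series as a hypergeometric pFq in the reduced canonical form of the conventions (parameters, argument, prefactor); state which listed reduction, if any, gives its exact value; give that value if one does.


This is 1/8 * 3F2(-3, -1/3, 1; 2/5, 5/2; 7) in reduced canonical form. Verdict: terminating. (-3)_k vanishes past k = 3, leaving a 4-term sum, computed directly. Its exact value is 551/486.

The tell: x = 7 and the lower running product (C = 1/8) is a rising factorial.
Ratio: r(k) = 7 * (k-3) (k-1/3) (k+1) / [(k+2/5) (k+5/2) (k+1)] ; factor over Q: parameters, x = 7, and C = 1/8.


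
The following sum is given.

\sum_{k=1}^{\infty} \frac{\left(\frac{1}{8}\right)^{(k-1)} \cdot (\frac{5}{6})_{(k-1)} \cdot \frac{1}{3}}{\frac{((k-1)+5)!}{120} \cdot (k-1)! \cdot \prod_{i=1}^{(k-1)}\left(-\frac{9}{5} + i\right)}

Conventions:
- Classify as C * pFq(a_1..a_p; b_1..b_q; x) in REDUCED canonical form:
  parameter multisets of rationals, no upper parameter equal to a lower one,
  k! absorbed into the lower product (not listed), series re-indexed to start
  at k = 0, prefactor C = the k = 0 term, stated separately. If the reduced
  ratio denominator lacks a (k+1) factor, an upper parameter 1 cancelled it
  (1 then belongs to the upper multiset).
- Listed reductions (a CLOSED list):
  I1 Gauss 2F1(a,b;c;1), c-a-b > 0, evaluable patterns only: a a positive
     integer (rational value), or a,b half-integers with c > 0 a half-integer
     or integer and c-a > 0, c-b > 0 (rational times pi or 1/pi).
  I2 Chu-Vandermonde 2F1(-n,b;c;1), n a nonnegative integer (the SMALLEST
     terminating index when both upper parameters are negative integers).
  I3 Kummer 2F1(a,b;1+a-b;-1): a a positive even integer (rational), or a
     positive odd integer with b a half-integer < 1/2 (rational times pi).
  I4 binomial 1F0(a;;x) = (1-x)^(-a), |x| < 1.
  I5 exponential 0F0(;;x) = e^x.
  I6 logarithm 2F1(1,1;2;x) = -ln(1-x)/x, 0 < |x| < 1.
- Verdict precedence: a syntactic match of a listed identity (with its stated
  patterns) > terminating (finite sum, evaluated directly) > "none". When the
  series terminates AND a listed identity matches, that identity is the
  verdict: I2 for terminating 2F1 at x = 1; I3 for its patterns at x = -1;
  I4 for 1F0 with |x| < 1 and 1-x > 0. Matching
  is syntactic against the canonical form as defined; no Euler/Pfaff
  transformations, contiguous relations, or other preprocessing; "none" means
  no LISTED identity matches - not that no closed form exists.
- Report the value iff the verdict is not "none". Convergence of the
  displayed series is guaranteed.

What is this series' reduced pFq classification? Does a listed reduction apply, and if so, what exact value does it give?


Prefactor \frac{1}{3}, argument \frac{1}{8}: 1F2 with upper {\frac{5}{6}} over lower {-\frac{4}{5}, 6}. Verdict: no listed reduction: x = \frac{1}{8} and upper {\frac{5}{6}} fail every I1-I6 pattern.

Key observation: from the first term \frac{1}{3}: the lower running product (C = 1/3) is a rising factorial.
Term ratio: r(k) = \frac{1}{8} * (k+\frac{5}{6}) / [(k-\frac{4}{5}) (k+6) (k+1)] - poly over poly, x = \frac{1}{8} from leading terms; C = \frac{1}{3} at k = 0.


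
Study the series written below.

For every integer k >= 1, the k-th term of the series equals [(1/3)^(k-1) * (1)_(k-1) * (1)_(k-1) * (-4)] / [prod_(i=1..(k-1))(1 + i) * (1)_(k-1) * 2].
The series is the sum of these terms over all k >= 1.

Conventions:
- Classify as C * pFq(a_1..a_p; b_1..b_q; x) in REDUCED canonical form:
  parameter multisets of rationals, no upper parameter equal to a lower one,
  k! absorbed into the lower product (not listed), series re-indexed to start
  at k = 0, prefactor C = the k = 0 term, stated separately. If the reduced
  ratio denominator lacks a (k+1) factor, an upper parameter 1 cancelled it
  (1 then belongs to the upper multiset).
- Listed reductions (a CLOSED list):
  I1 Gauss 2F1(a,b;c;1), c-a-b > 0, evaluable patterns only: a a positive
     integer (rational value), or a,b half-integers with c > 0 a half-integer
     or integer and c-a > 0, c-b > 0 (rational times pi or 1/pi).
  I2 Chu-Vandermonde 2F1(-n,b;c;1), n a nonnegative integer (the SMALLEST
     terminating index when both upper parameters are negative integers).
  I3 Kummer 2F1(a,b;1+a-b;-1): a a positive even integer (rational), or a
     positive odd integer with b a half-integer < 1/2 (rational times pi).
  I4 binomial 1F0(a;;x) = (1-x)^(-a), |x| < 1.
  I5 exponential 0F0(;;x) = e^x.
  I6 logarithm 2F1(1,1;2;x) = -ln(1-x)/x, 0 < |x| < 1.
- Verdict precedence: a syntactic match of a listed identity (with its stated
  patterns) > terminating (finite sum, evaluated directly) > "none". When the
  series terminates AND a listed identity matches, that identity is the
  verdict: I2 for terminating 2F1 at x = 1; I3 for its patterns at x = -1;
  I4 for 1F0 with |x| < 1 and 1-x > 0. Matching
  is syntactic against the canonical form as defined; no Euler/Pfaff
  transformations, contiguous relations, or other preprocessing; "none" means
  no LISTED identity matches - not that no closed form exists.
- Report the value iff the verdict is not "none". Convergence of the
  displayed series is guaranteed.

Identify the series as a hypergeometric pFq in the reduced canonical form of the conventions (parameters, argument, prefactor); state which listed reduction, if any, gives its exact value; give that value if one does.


Key step: t_0 = -2 here, and the constant factors (prefactor -2) combine into one prefactor.
Adjacent-term ratio: r(k) = (1/3) * (k+1) (k+1) / [(k+2) (k+1)] ; factor over Q: parameters, x = (1/3), and C = -2.

With C = -2: the canonical form is 2F1(1, 1; 2; 1/3). Verdict: logarithm (I6) matches (the logarithm: parameters (1,1;2), x = 1/3). Exact value: 6 * ln(2/3).


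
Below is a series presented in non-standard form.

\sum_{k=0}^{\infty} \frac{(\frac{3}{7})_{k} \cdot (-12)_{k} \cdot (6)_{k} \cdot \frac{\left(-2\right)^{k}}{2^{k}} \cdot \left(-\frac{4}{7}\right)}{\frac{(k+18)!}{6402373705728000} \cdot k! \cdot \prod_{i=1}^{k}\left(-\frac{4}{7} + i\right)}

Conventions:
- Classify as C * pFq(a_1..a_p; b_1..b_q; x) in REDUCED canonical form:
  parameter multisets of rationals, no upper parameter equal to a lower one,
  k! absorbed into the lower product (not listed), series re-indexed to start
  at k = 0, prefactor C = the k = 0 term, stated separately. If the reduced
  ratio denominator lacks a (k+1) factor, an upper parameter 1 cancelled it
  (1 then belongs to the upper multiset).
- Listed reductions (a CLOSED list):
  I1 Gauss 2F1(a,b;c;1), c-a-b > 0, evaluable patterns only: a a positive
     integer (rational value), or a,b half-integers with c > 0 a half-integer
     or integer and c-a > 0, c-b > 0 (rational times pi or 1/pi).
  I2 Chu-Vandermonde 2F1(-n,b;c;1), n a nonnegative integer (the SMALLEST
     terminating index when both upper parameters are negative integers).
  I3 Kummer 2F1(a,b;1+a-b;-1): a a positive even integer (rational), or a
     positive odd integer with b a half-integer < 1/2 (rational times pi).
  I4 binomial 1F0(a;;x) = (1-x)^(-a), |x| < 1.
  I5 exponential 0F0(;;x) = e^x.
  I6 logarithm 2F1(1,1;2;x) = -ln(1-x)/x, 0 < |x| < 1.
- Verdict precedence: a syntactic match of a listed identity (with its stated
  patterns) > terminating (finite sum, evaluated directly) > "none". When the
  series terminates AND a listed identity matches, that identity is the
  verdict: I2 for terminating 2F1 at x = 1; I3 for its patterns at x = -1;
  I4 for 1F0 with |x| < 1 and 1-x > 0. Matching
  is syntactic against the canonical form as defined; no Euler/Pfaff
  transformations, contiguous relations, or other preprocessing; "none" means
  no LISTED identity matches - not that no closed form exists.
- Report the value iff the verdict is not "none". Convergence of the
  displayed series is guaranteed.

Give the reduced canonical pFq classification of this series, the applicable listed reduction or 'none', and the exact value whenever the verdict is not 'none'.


This is -\frac{4}{7} * 2F1(-12, 6; 19; -1) in reduced canonical form. Verdict: Kummer's theorem (I3) fires (x = -1; c = 19 equals 1+a-b for upper {-12, 6}: listed pattern). Its exact value is -\frac{816}{35}.

The tell: x = -1 and the lower running product (C = -4/7) is a rising factorial.
Ratio: r(k) = -1 * (k-12) (k+6) / [(k+19) (k+1)] - rational in k. x = -1; t_0 = -\frac{4}{7}; negate the roots.


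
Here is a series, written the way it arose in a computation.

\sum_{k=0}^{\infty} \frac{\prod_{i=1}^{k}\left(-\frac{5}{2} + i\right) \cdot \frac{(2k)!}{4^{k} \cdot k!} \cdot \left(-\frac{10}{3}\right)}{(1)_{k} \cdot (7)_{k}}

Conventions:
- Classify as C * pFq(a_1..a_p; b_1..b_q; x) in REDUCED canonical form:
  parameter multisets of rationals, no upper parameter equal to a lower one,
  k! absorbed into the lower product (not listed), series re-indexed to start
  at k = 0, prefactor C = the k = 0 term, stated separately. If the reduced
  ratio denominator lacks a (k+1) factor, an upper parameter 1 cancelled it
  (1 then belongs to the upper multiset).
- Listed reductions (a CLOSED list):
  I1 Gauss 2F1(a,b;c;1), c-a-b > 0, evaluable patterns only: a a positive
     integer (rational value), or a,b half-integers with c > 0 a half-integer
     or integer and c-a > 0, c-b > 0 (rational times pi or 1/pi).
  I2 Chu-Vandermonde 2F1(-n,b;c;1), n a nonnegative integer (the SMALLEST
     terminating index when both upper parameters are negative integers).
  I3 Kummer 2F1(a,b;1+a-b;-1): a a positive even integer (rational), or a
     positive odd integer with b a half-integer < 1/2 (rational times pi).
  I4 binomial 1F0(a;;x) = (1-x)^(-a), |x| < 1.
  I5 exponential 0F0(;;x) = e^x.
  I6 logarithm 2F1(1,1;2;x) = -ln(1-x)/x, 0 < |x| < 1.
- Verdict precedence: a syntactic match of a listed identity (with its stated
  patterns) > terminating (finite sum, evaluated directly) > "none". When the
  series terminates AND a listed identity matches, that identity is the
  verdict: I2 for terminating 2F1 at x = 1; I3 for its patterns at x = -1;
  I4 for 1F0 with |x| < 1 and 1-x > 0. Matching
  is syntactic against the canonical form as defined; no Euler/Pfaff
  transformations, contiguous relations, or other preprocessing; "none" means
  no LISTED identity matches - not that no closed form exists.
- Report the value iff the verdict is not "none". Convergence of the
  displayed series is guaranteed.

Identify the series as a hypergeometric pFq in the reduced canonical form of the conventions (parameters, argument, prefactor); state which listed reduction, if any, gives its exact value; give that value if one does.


x = 1 here; the reduced form reads 2F1, upper {-\frac{3}{2}, \frac{1}{2}}, lower {7}, C = -\frac{10}{3}. Verdict at x = 1: Gauss (I1, half-integer pattern) matches (x = 1; upper {-\frac{3}{2}, \frac{1}{2}} half-integers, c = 7 in the evaluable pattern). Exact value: \left(-\frac{8388608}{891891}\right) / \pi.

Key observation: t_0 = -\frac{10}{3} here, and the (2k)!/(4^k k!) block (C = -10/3, x = 1) is the Pochhammer (1/2)_k.
Ratio: r(k) = 1 * (k-\frac{3}{2}) (k+\frac{1}{2}) / [(k+7) (k+1)] - poly over poly, x = 1 from leading terms; C = -\frac{10}{3} at k = 0.


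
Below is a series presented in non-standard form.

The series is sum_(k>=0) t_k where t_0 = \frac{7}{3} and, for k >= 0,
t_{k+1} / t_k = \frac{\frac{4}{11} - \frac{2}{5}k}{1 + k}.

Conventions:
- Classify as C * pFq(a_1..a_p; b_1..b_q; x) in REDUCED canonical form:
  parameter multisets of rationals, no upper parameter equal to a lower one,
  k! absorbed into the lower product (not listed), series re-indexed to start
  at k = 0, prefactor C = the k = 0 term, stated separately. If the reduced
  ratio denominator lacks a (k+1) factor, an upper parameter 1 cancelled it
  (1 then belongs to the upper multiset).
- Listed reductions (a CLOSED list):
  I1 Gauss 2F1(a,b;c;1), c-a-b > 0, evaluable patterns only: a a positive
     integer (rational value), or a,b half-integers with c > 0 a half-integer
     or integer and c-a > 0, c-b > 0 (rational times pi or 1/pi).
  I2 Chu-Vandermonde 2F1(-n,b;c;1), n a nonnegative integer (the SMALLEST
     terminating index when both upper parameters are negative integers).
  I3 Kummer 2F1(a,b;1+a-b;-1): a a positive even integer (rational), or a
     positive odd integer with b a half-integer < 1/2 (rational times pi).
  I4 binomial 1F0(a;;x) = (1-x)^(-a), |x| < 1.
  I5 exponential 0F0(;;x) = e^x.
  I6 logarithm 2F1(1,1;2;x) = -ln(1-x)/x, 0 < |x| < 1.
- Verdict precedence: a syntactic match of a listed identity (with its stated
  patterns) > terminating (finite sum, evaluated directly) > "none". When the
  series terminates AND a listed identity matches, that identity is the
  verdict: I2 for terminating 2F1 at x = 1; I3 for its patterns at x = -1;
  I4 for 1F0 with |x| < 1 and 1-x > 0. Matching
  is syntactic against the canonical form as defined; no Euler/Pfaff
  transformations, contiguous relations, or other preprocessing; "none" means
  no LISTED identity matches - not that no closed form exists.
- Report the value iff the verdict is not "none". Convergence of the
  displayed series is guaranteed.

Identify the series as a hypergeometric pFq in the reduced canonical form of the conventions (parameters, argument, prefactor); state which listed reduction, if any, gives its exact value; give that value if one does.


With C = \frac{7}{3}: the canonical form is 1F0(-\frac{10}{11}; -; -\frac{2}{5}). Verdict: binomial (I4) applies (the 1F0 binomial series: exponent 10/11, x = -\frac{2}{5}). Sum: \frac{7}{3} \cdot \left(\frac{7}{5}\right)^{\frac{10}{11}}.

The tell: from the first term \frac{7}{3}: factor the ratio over Q (prefactor 7/3): negated roots = parameters.
Consecutive-term ratio: r(k) = -\frac{2}{5} * (k-\frac{10}{11}) / [(k+1)] - rational in k, leading ratio -\frac{2}{5}; with t_0 = \frac{7}{3}, classification follows.


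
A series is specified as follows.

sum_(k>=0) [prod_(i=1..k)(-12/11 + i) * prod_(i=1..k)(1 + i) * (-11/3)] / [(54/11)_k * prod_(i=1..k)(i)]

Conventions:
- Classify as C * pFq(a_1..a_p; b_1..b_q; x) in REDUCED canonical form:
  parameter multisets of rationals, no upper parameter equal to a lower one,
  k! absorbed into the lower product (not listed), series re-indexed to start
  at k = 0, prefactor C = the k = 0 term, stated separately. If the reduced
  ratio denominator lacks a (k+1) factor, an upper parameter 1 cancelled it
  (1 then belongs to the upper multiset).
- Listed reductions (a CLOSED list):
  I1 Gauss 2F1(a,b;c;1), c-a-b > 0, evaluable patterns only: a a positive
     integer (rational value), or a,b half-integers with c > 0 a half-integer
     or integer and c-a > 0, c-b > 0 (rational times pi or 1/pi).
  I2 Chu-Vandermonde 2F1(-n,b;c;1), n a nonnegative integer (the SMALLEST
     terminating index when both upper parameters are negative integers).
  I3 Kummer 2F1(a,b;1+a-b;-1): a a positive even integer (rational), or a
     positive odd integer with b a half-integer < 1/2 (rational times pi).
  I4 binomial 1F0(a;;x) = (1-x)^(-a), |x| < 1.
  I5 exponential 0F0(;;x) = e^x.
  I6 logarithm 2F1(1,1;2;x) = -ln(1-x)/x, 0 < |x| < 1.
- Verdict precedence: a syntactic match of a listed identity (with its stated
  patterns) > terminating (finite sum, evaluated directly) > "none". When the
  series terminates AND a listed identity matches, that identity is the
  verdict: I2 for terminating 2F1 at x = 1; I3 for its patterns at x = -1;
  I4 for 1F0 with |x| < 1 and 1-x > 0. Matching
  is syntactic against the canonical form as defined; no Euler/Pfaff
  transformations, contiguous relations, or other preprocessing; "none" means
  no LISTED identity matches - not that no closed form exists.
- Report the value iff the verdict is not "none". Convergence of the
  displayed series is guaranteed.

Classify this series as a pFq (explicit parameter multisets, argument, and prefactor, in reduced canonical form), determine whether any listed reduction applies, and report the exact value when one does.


Reduced: x = 1, 2F1, upper = {-1/11, 2}, lower = {54/11}, C = -11/3. Verdict: the Gauss summation I1 applies (x = 1: the Gamma ratio telescopes since c-a-b = 3 > 0 and a = 2 in Z>0). Its exact value is -344/99.

Key step: t_0 = -11/3 here, and the running product (C = -11/3) telescopes to a rising factorial.
Ratio: r(k) = 1 * (k-1/11) (k+2) / [(k+54/11) (k+1)] - poly over poly, x = 1 from leading terms; C = -11/3 at k = 0.


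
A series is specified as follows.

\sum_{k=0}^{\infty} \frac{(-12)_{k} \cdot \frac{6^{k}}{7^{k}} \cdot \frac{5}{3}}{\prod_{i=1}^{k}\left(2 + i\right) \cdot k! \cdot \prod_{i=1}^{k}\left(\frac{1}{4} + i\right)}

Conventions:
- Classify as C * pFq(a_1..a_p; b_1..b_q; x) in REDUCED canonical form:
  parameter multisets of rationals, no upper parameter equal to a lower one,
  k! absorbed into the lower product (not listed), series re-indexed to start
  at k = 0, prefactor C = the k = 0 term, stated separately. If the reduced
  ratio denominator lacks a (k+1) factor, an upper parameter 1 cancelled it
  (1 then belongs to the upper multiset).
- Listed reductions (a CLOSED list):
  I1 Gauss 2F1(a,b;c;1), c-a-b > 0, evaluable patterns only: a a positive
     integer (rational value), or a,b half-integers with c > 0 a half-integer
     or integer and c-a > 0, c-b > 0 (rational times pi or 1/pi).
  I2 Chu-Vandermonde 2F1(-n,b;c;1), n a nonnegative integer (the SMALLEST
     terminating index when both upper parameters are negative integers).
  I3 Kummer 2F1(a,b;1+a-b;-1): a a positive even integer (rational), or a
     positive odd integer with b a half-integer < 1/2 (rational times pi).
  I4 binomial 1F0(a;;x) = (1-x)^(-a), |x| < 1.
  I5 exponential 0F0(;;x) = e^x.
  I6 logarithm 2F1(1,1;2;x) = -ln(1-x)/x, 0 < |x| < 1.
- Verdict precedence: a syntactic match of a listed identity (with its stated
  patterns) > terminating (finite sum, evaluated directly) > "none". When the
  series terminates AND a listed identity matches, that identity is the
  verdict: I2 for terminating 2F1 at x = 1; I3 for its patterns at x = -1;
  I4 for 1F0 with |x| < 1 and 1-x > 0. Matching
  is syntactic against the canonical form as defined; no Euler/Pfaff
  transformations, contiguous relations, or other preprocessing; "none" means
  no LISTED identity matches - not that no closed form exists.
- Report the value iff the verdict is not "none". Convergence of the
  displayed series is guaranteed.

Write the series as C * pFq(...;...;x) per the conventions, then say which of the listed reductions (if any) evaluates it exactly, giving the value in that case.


Classification (C = \frac{5}{3}): 1F2 with upper {-12}, lower {\frac{5}{4}, 3}, argument x = \frac{6}{7}. Verdict: terminating. With -12 upstairs the series is a 13-term polynomial sum; evaluated term by term. Sum: -\frac{6007301484506430718003807349}{6670717166864935804212718125}.

Structural cue: t_0 being \frac{5}{3}, the lower running product (prefactor 5/3) is a rising factorial.
Step ratio: r(k) = \frac{6}{7} * (k-12) / [(k+\frac{5}{4}) (k+3) (k+1)] - rational in k, leading ratio \frac{6}{7}; with t_0 = \frac{5}{3}, classification follows.


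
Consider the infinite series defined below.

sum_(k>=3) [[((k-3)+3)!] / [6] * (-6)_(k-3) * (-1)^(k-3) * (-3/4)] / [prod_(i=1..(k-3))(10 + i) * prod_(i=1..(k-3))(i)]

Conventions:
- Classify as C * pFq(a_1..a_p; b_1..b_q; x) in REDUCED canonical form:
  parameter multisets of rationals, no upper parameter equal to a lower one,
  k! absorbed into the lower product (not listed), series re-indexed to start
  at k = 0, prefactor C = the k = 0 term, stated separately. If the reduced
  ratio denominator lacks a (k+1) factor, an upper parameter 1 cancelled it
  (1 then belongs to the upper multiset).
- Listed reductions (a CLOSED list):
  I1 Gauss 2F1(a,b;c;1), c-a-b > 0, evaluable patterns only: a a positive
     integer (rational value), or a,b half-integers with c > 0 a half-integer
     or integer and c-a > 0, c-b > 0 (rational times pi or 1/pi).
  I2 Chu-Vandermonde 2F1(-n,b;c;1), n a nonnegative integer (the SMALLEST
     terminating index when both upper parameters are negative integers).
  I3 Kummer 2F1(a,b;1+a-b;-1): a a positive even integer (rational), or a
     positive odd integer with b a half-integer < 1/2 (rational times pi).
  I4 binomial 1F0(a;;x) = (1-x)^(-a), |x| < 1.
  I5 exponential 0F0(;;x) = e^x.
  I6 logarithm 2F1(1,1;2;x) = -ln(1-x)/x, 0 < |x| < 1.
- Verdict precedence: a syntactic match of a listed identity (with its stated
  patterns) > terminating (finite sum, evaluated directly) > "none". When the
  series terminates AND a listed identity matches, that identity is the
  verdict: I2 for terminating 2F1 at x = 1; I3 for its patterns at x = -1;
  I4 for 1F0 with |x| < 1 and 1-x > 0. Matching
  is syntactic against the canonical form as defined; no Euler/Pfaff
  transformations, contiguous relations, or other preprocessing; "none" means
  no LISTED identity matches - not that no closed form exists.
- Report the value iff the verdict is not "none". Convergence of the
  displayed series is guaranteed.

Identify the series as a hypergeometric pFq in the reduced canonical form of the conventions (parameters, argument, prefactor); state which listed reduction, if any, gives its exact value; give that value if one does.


x = -1 here; the reduced form reads 2F1, upper {-6, 4}, lower {11}, C = -3/4. Verdict: the Kummer evaluation I3 fires (x = -1; c = 11 equals 1+a-b for upper {-6, 4}: listed pattern). Value: -45/8.

The tell: with t_0 = -3/4, the product of the first k integers (C = -3/4, x = -1) is k!.
Ratio: r(k) = (-1) * (k-6) (k+4) / [(k+11) (k+1)] - rational in k. x = (-1); t_0 = -3/4; negate the roots.


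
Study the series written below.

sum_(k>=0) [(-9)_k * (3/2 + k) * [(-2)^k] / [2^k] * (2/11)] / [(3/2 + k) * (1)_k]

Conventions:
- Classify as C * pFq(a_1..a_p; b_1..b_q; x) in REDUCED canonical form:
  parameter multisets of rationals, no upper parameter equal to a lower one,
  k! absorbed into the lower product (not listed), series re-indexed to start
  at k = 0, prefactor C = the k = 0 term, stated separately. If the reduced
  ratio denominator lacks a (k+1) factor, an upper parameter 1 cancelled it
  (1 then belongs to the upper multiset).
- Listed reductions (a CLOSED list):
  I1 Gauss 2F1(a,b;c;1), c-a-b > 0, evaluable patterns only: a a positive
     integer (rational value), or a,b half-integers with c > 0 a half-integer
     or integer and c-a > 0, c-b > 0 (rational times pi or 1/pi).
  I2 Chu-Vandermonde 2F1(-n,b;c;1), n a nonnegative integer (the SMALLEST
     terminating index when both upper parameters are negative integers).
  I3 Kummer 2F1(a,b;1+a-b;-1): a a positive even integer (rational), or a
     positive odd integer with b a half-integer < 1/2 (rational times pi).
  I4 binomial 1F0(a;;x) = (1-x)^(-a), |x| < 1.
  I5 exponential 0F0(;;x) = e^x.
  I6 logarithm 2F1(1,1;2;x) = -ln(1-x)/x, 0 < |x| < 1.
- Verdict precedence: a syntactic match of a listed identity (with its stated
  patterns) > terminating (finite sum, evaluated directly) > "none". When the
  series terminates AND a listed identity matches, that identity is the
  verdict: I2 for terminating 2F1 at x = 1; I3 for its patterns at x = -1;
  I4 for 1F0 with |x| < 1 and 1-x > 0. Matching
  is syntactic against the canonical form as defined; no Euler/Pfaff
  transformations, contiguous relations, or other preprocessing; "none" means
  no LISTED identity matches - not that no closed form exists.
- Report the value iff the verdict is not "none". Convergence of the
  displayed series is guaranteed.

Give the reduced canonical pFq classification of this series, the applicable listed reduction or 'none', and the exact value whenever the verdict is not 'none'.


Key step: t_0 being 2/11, the two k-th powers (C = 2/11) combine into one argument.
Adjacent-term ratio: r(k) = (-1) * (k-9) / [(k+1)] - rational; roots negated = parameters, x = (-1), C = 2/11.

x = -1 here; the reduced form reads 1F0, upper {-9}, lower {-}, C = 2/11. Verdict: terminating. With -9 upstairs the series is a 10-term polynomial sum; evaluated term by term. Hence: 1024/11.
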